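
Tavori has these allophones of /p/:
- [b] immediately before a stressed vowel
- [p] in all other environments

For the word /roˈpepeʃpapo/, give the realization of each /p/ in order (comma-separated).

Occurrence 1 (position 3): immediately before a stressed vowel → [b].
Occurrence 2 (position 5): no conditioning environment matches → elsewhere allophone [p].
Occurrence 3 (position 8): no conditioning environment matches → elsewhere allophone [p].
Occurrence 4 (position 10): no conditioning environment matches → elsewhere allophone [p].

[b], [p], [p], [p]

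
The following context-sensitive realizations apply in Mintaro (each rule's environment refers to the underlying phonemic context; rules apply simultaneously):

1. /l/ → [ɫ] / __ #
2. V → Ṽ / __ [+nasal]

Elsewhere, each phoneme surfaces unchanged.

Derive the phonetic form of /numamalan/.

/n/ stays [n].
/u/ — between /n/ and /m/, before a nasal consonant — surfaces as [ũ] (rule 2).
/m/ (between /u/ and /a/): no rule targets it → [m].
/a/ meets the environment for rule 2 (before a nasal consonant) → [ã].
/m/ stays [m].
/a/ — between /m/ and /l/; rule 2 does not apply here → [a].
/l/ (between /a/ and /a/) is in the target of rule 1 but the environment (word-finally) is not met → [l].
Rule 2 applies to /a/ (between /l/ and /n/: before a nasal consonant) → [ã].
/n/ (word-final): no rule targets it → [n].

[nũmãmalãn]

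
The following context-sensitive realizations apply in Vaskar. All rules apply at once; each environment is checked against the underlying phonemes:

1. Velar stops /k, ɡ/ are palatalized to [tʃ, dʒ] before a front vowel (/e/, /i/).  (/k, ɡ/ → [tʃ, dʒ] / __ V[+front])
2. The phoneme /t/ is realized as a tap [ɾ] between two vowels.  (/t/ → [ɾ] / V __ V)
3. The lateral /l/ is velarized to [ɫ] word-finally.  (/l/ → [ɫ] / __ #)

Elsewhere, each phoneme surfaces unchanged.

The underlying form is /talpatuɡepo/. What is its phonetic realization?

/t/ (word-initial): rule 2 targets it, but not between two vowels → unchanged [t].
/a/ — not in any rule's target class → [a].
/l/ (between /a/ and /p/) fails the environment for rule 3, so it stays [l].
/p/ (between /l/ and /a/) is unaffected → [p].
/a/ (between /p/ and /t/): no rule targets it → [a].
Rule 2 applies to /t/ (between /a/ and /u/: between two vowels) → [ɾ].
/u/ (between /t/ and /ɡ/) is unaffected → [u].
/ɡ/ — between /u/ and /e/, before a front vowel — surfaces as [dʒ] (rule 1).
/e/ stays [e].
/p/ (between /e/ and /o/) is unaffected → [p].
/o/ (word-final): no rule targets it → [o].

[talpaɾudʒepo]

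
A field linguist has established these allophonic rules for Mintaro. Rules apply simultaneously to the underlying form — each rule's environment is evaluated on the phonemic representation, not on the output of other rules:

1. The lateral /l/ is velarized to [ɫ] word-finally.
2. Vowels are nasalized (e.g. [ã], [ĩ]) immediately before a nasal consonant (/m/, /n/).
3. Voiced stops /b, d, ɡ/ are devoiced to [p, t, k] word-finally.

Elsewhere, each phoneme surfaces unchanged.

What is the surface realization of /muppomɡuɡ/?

[muppõmɡuk]

/m/ — not in any rule's target class → [m].
/u/ — between /m/ and /p/; rule 2 does not apply here → [u].
/p/ (between /u/ and /p/) is unaffected → [p].
/p/ — not in any rule's target class → [p].
/o/ — between /p/ and /m/, before a nasal consonant — surfaces as [õ] (rule 2).
/m/ stays [m].
/ɡ/ (between /m/ and /u/): rule 3 targets it, but not word-finally → unchanged [ɡ].
/u/ (between /ɡ/ and /ɡ/) is in the target of rule 2 but the environment (before a nasal consonant) is not met → [u].
Rule 3 applies to /ɡ/ (word-final: word-finally) → [k].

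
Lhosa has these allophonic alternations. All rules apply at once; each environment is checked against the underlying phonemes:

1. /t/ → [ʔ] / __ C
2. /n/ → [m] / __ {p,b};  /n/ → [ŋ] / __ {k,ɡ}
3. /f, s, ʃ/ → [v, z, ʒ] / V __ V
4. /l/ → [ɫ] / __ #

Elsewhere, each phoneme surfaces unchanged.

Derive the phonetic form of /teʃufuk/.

[teʒuvuk]

/t/ (word-initial) is in the target of rule 1 but the environment (immediately before a consonant) is not met → [t].
/e/ — not in any rule's target class → [e].
/ʃ/ — between /e/ and /u/, between two vowels — surfaces as [ʒ] (rule 3).
/u/ (between /ʃ/ and /f/) is unaffected → [u].
/f/ meets the environment for rule 3 (between two vowels) → [v].
/u/ (between /f/ and /k/): no rule targets it → [u].
/k/ (word-final) is unaffected → [k].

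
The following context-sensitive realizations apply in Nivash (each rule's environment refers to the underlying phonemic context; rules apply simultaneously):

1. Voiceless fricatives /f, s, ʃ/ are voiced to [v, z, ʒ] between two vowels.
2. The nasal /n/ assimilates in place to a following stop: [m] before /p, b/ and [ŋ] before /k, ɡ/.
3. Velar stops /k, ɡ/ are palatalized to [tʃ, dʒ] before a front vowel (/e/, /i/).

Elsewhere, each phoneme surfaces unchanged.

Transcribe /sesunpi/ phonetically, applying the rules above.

[sezumpi]

/s/ — word-initial; rule 1 does not apply here → [s].
/e/ (between /s/ and /s/) is unaffected → [e].
/s/ (between /e/ and /u/): between two vowels, so rule 1 applies → [z].
/u/ stays [u].
/n/ (between /u/ and /p/) occurs before a labial or velar stop → [m] by rule 2.
/p/ stays [p].
/i/ — not in any rule's target class → [i].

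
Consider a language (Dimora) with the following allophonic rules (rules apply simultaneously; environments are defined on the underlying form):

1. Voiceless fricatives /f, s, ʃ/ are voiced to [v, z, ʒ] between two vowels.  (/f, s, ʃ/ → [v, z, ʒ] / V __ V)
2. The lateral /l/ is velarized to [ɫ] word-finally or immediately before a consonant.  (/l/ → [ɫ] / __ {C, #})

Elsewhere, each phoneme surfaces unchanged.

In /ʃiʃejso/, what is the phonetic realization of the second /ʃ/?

/ʃ/ meets the environment for rule 1 (between two vowels) → [ʒ].

[ʒ]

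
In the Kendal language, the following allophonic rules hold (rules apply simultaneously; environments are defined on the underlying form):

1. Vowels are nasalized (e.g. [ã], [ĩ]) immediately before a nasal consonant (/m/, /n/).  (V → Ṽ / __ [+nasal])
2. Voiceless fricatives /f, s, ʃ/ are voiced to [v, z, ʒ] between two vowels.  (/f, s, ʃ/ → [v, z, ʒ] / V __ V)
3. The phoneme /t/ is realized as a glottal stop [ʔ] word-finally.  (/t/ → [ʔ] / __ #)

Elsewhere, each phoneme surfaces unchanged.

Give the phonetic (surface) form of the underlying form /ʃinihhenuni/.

[ʃĩnihhẽnũni]

/ʃ/ — word-initial; rule 2 does not apply here → [ʃ].
/i/ (between /ʃ/ and /n/): before a nasal consonant, so rule 1 applies → [ĩ].
/i/ (between /n/ and /h/) fails the environment for rule 1, so it stays [i].
/e/ (between /h/ and /n/) occurs before a nasal consonant → [ẽ] by rule 1.
Rule 1 applies to /u/ (between /n/ and /n/: before a nasal consonant) → [ũ].
/i/ — word-final; rule 1 does not apply here → [i].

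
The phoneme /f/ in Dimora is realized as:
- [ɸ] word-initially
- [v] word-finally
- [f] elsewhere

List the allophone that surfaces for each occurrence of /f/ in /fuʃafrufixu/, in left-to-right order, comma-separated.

[ɸ], [f], [f]

Occurrence 1 (position 1): word-initially → [ɸ].
Occurrence 2 (position 5): no conditioning environment matches → elsewhere allophone [f].
Occurrence 3 (position 8): no conditioning environment matches → elsewhere allophone [f].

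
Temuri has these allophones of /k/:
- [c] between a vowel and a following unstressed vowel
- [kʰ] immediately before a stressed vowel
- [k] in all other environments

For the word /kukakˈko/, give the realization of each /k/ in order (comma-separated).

[k], [c], [k], [kʰ]

Occurrence 1 (position 1): no conditioning environment matches → elsewhere allophone [k].
Occurrence 2 (position 3): between a vowel and a following unstressed vowel → [c].
Occurrence 3 (position 5): no conditioning environment matches → elsewhere allophone [k].
Occurrence 4 (position 6): immediately before a stressed vowel → [kʰ].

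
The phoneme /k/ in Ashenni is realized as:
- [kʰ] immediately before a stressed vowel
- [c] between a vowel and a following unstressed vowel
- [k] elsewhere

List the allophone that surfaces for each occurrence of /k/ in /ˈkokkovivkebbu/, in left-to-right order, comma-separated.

[kʰ], [k], [k], [k]

Occurrence 1 (position 1): immediately before a stressed vowel → [kʰ].
Occurrence 2 (position 3): no conditioning environment matches → elsewhere allophone [k].
Occurrence 3 (position 4): no conditioning environment matches → elsewhere allophone [k].
Occurrence 4 (position 9): no conditioning environment matches → elsewhere allophone [k].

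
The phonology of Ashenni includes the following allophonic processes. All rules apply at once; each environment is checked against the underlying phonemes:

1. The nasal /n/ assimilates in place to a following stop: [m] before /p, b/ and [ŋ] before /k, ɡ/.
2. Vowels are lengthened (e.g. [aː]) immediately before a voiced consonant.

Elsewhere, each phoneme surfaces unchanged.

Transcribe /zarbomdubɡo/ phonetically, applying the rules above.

[zaːrboːmduːbɡo]

/z/ stays [z].
/a/ — between /z/ and /r/, before a voiced consonant — surfaces as [aː] (rule 2).
/r/ (between /a/ and /b/) is unaffected → [r].
/b/ — not in any rule's target class → [b].
/o/ — between /b/ and /m/, before a voiced consonant — surfaces as [oː] (rule 2).
/m/ stays [m].
/d/ (between /m/ and /u/) is unaffected → [d].
/u/ (between /d/ and /b/) occurs before a voiced consonant → [uː] by rule 2.
/b/ (between /u/ and /ɡ/) is unaffected → [b].
/ɡ/ — not in any rule's target class → [ɡ].
/o/ (word-final): rule 2 targets it, but not before a voiced consonant → unchanged [o].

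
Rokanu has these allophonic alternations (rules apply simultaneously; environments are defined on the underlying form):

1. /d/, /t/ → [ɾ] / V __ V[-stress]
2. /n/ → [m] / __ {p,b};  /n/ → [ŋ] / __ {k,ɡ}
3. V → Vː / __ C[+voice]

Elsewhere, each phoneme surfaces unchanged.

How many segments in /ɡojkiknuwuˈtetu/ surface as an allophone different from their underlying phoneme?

3

Segments that undergo a rule: /o/ → [oː] (rule 3); /u/ → [uː] (rule 3); /t/ → [ɾ] (rule 1).
All other segments surface unchanged.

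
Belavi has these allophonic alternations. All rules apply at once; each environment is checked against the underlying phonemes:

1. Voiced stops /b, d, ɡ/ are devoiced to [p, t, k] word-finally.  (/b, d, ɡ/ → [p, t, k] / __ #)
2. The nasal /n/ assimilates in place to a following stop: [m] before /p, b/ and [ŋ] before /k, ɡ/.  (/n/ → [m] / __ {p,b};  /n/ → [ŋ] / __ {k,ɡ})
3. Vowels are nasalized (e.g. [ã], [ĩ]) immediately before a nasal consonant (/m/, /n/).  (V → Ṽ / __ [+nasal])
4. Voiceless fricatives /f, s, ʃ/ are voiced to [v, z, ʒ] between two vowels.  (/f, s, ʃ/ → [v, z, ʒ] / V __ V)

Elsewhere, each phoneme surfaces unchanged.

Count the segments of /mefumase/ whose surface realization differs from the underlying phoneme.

Segments that undergo a rule: /f/ → [v] (rule 4); /u/ → [ũ] (rule 3); /s/ → [z] (rule 4).
All other segments surface unchanged.

3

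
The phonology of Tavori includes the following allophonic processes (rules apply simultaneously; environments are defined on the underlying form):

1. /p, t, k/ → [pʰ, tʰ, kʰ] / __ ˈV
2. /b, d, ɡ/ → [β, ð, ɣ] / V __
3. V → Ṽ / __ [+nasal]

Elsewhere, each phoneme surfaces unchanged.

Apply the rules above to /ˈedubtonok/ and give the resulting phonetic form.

/e/ (word-initial) is in the target of rule 3 but the environment (before a nasal consonant) is not met → [e].
/d/ meets the environment for rule 2 (immediately after a vowel) → [ð].
/u/ — between /d/ and /b/; rule 3 does not apply here → [u].
Rule 2 applies to /b/ (between /u/ and /t/: immediately after a vowel) → [β].
/t/ (between /b/ and /o/) is in the target of rule 1 but the environment (immediately before a stressed vowel) is not met → [t].
/o/ (between /t/ and /n/) occurs before a nasal consonant → [õ] by rule 3.
/n/ stays [n].
/o/ (between /n/ and /k/) is in the target of rule 3 but the environment (before a nasal consonant) is not met → [o].
/k/ (word-final) is in the target of rule 1 but the environment (immediately before a stressed vowel) is not met → [k].

[ˈeðuβtõnok]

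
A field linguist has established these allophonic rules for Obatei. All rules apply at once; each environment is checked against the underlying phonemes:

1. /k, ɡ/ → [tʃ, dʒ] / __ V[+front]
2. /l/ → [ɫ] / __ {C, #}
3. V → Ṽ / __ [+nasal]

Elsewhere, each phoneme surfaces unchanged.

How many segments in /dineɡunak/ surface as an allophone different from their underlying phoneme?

Segments that undergo a rule: /i/ → [ĩ] (rule 3); /u/ → [ũ] (rule 3).
All other segments surface unchanged.

2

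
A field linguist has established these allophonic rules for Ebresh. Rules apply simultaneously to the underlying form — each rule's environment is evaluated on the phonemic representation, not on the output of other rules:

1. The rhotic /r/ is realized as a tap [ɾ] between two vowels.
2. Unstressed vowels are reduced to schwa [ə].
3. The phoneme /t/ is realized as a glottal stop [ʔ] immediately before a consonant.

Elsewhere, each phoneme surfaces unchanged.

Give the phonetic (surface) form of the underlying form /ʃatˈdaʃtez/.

[ʃəʔˈdaʃtəz]

/ʃ/ stays [ʃ].
/a/ meets the environment for rule 2 (in an unstressed syllable) → [ə].
/t/ meets the environment for rule 3 (immediately before a consonant) → [ʔ].
/d/ (between /t/ and /a/) is unaffected → [d].
/a/ — between /d/ and /ʃ/; rule 2 does not apply here → [a].
/ʃ/ (between /a/ and /t/): no rule targets it → [ʃ].
/t/ (between /ʃ/ and /e/) fails the environment for rule 3, so it stays [t].
/e/ (between /t/ and /z/): in an unstressed syllable, so rule 2 applies → [ə].
/z/ (word-final): no rule targets it → [z].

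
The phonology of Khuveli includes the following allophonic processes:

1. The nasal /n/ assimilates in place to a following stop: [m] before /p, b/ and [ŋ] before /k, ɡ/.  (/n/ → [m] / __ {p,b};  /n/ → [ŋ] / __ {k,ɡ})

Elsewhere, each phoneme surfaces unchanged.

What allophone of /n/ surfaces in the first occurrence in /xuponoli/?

[n]

/n/ — between /o/ and /o/; rule 1 does not apply here → [n].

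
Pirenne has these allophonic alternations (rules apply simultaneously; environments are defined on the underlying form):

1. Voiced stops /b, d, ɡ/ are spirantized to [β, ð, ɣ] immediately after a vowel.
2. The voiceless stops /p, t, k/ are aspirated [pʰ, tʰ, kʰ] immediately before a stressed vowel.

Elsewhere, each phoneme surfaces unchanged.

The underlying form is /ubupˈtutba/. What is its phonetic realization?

[uβupˈtʰutba]

/u/ (word-initial) is unaffected → [u].
/b/ (between /u/ and /u/): immediately after a vowel, so rule 1 applies → [β].
/u/ (between /b/ and /p/): no rule targets it → [u].
/p/ — between /u/ and /t/; rule 2 does not apply here → [p].
/t/ — between /p/ and /u/, immediately before a stressed vowel — surfaces as [tʰ] (rule 2).
/u/ — not in any rule's target class → [u].
/t/ — between /u/ and /b/; rule 2 does not apply here → [t].
/b/ (between /t/ and /a/): rule 1 targets it, but not immediately after a vowel → unchanged [b].
/a/ (word-final) is unaffected → [a].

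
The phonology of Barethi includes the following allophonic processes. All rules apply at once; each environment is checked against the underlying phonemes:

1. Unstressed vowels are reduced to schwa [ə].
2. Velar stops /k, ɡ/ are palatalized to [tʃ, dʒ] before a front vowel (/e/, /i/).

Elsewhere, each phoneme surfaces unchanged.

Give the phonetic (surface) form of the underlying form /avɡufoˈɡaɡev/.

[əvɡəfəˈɡadʒəv]

/a/ (word-initial) occurs in an unstressed syllable → [ə] by rule 1.
/v/ (between /a/ and /ɡ/) is unaffected → [v].
/ɡ/ (between /v/ and /u/) fails the environment for rule 2, so it stays [ɡ].
/u/ (between /ɡ/ and /f/): in an unstressed syllable, so rule 1 applies → [ə].
/f/ (between /u/ and /o/) is unaffected → [f].
/o/ — between /f/ and /ɡ/, in an unstressed syllable — surfaces as [ə] (rule 1).
/ɡ/ (between /o/ and /a/) fails the environment for rule 2, so it stays [ɡ].
/a/ — between /ɡ/ and /ɡ/; rule 1 does not apply here → [a].
/ɡ/ (between /a/ and /e/) occurs before a front vowel → [dʒ] by rule 2.
/e/ (between /ɡ/ and /v/): in an unstressed syllable, so rule 1 applies → [ə].
/v/ (word-final) is unaffected → [v].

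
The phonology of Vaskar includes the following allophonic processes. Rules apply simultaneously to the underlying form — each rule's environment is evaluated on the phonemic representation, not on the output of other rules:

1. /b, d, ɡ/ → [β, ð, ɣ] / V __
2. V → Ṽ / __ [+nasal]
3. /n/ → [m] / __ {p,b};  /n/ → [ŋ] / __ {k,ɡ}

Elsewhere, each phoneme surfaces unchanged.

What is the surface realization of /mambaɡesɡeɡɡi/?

/m/ (word-initial): no rule targets it → [m].
/a/ (between /m/ and /m/) occurs before a nasal consonant → [ã] by rule 2.
/m/ (between /a/ and /b/) is unaffected → [m].
/b/ (between /m/ and /a/) fails the environment for rule 1, so it stays [b].
/a/ (between /b/ and /ɡ/) fails the environment for rule 2, so it stays [a].
/ɡ/ — between /a/ and /e/, immediately after a vowel — surfaces as [ɣ] (rule 1).
/e/ (between /ɡ/ and /s/): rule 2 targets it, but not before a nasal consonant → unchanged [e].
/s/ — not in any rule's target class → [s].
/ɡ/ (between /s/ and /e/) is in the target of rule 1 but the environment (immediately after a vowel) is not met → [ɡ].
/e/ (between /ɡ/ and /ɡ/) fails the environment for rule 2, so it stays [e].
/ɡ/ — between /e/ and /ɡ/, immediately after a vowel — surfaces as [ɣ] (rule 1).
/ɡ/ (between /ɡ/ and /i/): rule 1 targets it, but not immediately after a vowel → unchanged [ɡ].
/i/ — word-final; rule 2 does not apply here → [i].

[mãmbaɣesɡeɣɡi]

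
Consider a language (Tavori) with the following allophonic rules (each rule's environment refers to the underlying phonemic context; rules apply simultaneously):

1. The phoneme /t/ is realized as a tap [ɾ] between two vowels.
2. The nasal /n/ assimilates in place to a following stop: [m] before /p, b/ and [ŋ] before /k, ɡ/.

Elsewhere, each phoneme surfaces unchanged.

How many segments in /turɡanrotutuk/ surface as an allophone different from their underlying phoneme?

2

Segments that undergo a rule: /t/ → [ɾ] (rule 1); /t/ → [ɾ] (rule 1).
All other segments surface unchanged.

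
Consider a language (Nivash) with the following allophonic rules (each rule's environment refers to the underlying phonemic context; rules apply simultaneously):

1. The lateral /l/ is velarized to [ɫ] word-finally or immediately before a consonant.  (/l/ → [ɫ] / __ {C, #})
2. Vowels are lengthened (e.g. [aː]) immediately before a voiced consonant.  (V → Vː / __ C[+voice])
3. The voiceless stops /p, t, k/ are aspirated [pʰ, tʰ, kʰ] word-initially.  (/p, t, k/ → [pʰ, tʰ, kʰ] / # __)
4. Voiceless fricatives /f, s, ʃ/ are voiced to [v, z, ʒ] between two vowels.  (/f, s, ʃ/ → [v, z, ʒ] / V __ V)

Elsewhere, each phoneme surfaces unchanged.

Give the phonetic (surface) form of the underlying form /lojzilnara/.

/l/ (word-initial) is in the target of rule 1 but the environment (word-finally or immediately before a consonant) is not met → [l].
/o/ — between /l/ and /j/, before a voiced consonant — surfaces as [oː] (rule 2).
/i/ (between /z/ and /l/) occurs before a voiced consonant → [iː] by rule 2.
Rule 1 applies to /l/ (between /i/ and /n/: word-finally or immediately before a consonant) → [ɫ].
/a/ — between /n/ and /r/, before a voiced consonant — surfaces as [aː] (rule 2).
/a/ — word-final; rule 2 does not apply here → [a].

[loːjziːɫnaːra]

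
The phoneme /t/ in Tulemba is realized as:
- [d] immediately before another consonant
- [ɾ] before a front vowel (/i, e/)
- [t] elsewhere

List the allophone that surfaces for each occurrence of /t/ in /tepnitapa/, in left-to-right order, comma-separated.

[ɾ], [t]

Occurrence 1 (position 1): before a front vowel (/i, e/) → [ɾ].
Occurrence 2 (position 6): no conditioning environment matches → elsewhere allophone [t].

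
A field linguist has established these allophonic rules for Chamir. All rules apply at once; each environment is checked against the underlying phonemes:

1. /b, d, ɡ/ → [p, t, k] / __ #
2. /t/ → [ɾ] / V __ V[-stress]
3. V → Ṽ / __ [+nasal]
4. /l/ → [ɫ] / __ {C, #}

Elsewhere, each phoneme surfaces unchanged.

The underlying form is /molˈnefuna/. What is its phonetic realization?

/m/ (word-initial) is unaffected → [m].
/o/ (between /m/ and /l/) fails the environment for rule 3, so it stays [o].
Rule 4 applies to /l/ (between /o/ and /n/: word-finally or immediately before a consonant) → [ɫ].
/n/ stays [n].
/e/ (between /n/ and /f/) is in the target of rule 3 but the environment (before a nasal consonant) is not met → [e].
/f/ stays [f].
Rule 3 applies to /u/ (between /f/ and /n/: before a nasal consonant) → [ũ].
/n/ — not in any rule's target class → [n].
/a/ (word-final) fails the environment for rule 3, so it stays [a].

[moɫˈnefũna]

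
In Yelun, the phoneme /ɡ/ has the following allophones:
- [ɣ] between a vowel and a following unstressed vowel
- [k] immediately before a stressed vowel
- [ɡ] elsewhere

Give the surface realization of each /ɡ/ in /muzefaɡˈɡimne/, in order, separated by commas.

[ɡ], [k]

Occurrence 1 (position 7): no conditioning environment matches → elsewhere allophone [ɡ].
Occurrence 2 (position 8): immediately before a stressed vowel → [k].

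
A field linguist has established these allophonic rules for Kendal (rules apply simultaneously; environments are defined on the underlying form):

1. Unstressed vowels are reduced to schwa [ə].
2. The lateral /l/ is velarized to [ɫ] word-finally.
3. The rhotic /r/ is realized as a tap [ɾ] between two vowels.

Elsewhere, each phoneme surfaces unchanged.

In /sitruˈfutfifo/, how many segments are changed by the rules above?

4

Segments that undergo a rule: /i/ → [ə] (rule 1); /u/ → [ə] (rule 1); /i/ → [ə] (rule 1); /o/ → [ə] (rule 1).
All other segments surface unchanged.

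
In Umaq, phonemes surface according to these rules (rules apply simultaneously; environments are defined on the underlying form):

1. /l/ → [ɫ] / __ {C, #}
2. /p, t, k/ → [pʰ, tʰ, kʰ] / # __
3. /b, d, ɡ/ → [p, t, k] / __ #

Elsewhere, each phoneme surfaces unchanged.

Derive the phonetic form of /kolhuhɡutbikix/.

/k/ meets the environment for rule 2 (word-initially) → [kʰ].
/l/ (between /o/ and /h/): word-finally or immediately before a consonant, so rule 1 applies → [ɫ].
/ɡ/ — between /h/ and /u/; rule 3 does not apply here → [ɡ].
/t/ (between /u/ and /b/): rule 2 targets it, but not word-initially → unchanged [t].
/b/ (between /t/ and /i/): rule 3 targets it, but not word-finally → unchanged [b].
/k/ (between /i/ and /i/) fails the environment for rule 2, so it stays [k].

[kʰoɫhuhɡutbikix]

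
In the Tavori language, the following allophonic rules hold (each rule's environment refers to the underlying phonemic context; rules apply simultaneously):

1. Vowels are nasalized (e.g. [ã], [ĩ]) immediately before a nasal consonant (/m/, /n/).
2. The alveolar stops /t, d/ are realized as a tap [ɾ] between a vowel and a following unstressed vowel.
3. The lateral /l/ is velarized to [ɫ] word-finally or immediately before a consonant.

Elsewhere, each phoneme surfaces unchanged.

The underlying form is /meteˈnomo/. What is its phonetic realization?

/e/ (between /m/ and /t/) is in the target of rule 1 but the environment (before a nasal consonant) is not met → [e].
/t/ meets the environment for rule 2 (between a vowel and a following unstressed vowel) → [ɾ].
/e/ meets the environment for rule 1 (before a nasal consonant) → [ẽ].
Rule 1 applies to /o/ (between /n/ and /m/: before a nasal consonant) → [õ].
/o/ (word-final) is in the target of rule 1 but the environment (before a nasal consonant) is not met → [o].

[meɾẽˈnõmo]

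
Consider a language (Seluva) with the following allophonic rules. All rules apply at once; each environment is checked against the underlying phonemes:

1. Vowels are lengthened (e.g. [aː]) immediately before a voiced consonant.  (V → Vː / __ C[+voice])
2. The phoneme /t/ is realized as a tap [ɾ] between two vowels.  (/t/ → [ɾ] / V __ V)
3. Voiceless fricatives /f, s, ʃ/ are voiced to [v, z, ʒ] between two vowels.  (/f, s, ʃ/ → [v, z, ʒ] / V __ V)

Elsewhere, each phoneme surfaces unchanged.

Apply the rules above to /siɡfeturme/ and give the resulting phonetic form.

/s/ — word-initial; rule 3 does not apply here → [s].
/i/ (between /s/ and /ɡ/) occurs before a voiced consonant → [iː] by rule 1.
/ɡ/ stays [ɡ].
/f/ (between /ɡ/ and /e/): rule 3 targets it, but not between two vowels → unchanged [f].
/e/ — between /f/ and /t/; rule 1 does not apply here → [e].
/t/ meets the environment for rule 2 (between two vowels) → [ɾ].
Rule 1 applies to /u/ (between /t/ and /r/: before a voiced consonant) → [uː].
/r/ (between /u/ and /m/) is unaffected → [r].
/m/ stays [m].
/e/ (word-final): rule 1 targets it, but not before a voiced consonant → unchanged [e].

[siːɡfeɾuːrme]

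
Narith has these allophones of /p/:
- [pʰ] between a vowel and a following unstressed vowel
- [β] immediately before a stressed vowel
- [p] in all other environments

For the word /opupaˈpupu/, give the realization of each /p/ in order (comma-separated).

[pʰ], [pʰ], [β], [pʰ]

Occurrence 1 (position 2): between a vowel and a following unstressed vowel → [pʰ].
Occurrence 2 (position 4): between a vowel and a following unstressed vowel → [pʰ].
Occurrence 3 (position 6): immediately before a stressed vowel → [β].
Occurrence 4 (position 8): between a vowel and a following unstressed vowel → [pʰ].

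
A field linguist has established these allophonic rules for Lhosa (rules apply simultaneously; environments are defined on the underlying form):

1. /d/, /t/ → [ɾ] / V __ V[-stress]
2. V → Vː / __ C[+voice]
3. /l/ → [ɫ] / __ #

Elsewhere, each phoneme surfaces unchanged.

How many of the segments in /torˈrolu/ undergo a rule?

Segments that undergo a rule: /o/ → [oː] (rule 2); /o/ → [oː] (rule 2).
All other segments surface unchanged.

2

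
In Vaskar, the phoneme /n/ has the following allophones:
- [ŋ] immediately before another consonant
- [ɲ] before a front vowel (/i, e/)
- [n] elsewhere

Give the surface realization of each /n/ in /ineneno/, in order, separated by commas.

Occurrence 1 (position 2): before a front vowel (/i, e/) → [ɲ].
Occurrence 2 (position 4): before a front vowel (/i, e/) → [ɲ].
Occurrence 3 (position 6): no conditioning environment matches → elsewhere allophone [n].

[ɲ], [ɲ], [n]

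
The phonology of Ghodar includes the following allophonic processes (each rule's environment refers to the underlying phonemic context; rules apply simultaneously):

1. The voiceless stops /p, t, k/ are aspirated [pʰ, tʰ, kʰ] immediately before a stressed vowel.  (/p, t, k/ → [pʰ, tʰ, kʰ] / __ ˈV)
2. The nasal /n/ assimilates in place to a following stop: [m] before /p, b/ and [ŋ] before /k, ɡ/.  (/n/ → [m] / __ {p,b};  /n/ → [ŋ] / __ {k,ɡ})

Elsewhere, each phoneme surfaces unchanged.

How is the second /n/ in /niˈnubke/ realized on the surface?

[n]

/n/ (between /i/ and /u/) is in the target of rule 2 but the environment (before a labial or velar stop) is not met → [n].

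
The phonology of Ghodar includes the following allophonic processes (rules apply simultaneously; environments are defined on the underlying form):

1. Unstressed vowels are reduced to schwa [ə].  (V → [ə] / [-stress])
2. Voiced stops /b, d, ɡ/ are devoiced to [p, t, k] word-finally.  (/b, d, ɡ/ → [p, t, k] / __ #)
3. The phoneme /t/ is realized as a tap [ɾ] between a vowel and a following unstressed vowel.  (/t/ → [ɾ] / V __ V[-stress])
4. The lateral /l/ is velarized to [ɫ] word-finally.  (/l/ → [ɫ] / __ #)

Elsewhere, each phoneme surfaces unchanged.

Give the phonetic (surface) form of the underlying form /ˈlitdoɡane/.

/l/ (word-initial) is in the target of rule 4 but the environment (word-finally) is not met → [l].
/i/ — between /l/ and /t/; rule 1 does not apply here → [i].
/t/ (between /i/ and /d/) fails the environment for rule 3, so it stays [t].
/d/ (between /t/ and /o/) fails the environment for rule 2, so it stays [d].
/o/ (between /d/ and /ɡ/): in an unstressed syllable, so rule 1 applies → [ə].
/ɡ/ — between /o/ and /a/; rule 2 does not apply here → [ɡ].
Rule 1 applies to /a/ (between /ɡ/ and /n/: in an unstressed syllable) → [ə].
Rule 1 applies to /e/ (word-final: in an unstressed syllable) → [ə].

[ˈlitdəɡənə]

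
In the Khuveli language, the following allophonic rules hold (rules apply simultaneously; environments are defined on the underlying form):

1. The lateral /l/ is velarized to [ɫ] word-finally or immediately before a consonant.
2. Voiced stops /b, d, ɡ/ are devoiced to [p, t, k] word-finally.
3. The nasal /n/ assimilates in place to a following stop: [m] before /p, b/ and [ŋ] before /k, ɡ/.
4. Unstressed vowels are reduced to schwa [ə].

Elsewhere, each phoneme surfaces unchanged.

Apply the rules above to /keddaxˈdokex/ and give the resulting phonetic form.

/e/ (between /k/ and /d/) occurs in an unstressed syllable → [ə] by rule 4.
/d/ (between /e/ and /d/): rule 2 targets it, but not word-finally → unchanged [d].
/d/ (between /d/ and /a/) fails the environment for rule 2, so it stays [d].
/a/ — between /d/ and /x/, in an unstressed syllable — surfaces as [ə] (rule 4).
/d/ — between /x/ and /o/; rule 2 does not apply here → [d].
/o/ — between /d/ and /k/; rule 4 does not apply here → [o].
/e/ — between /k/ and /x/, in an unstressed syllable — surfaces as [ə] (rule 4).

[kəddəxˈdokəx]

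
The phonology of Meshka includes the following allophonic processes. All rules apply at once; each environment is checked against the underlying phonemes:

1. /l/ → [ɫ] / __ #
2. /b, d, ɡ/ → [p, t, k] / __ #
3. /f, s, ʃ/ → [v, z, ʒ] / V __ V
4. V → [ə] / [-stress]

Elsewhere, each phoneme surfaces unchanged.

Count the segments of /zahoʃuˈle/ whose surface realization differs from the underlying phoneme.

4

Segments that undergo a rule: /a/ → [ə] (rule 4); /o/ → [ə] (rule 4); /ʃ/ → [ʒ] (rule 3); /u/ → [ə] (rule 4).
All other segments surface unchanged.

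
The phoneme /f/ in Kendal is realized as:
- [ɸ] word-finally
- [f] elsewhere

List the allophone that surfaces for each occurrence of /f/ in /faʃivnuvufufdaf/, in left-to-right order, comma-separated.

Occurrence 1 (position 1): no conditioning environment matches → elsewhere allophone [f].
Occurrence 2 (position 10): no conditioning environment matches → elsewhere allophone [f].
Occurrence 3 (position 12): no conditioning environment matches → elsewhere allophone [f].
Occurrence 4 (position 15): word-finally → [ɸ].

[f], [f], [f], [ɸ]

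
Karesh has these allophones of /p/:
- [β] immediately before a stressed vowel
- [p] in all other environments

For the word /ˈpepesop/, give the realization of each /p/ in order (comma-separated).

[β], [p], [p]

Occurrence 1 (position 1): immediately before a stressed vowel → [β].
Occurrence 2 (position 3): no conditioning environment matches → elsewhere allophone [p].
Occurrence 3 (position 7): no conditioning environment matches → elsewhere allophone [p].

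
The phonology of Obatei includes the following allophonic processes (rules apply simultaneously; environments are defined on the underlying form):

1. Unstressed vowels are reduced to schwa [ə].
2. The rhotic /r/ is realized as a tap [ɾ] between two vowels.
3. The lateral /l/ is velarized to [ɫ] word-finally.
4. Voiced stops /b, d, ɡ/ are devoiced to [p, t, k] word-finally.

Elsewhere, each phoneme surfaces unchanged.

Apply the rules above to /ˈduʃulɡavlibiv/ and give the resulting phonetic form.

/d/ (word-initial) is in the target of rule 4 but the environment (word-finally) is not met → [d].
/u/ — between /d/ and /ʃ/; rule 1 does not apply here → [u].
/ʃ/ stays [ʃ].
/u/ (between /ʃ/ and /l/): in an unstressed syllable, so rule 1 applies → [ə].
/l/ (between /u/ and /ɡ/): rule 3 targets it, but not word-finally → unchanged [l].
/ɡ/ (between /l/ and /a/): rule 4 targets it, but not word-finally → unchanged [ɡ].
/a/ — between /ɡ/ and /v/, in an unstressed syllable — surfaces as [ə] (rule 1).
/v/ — not in any rule's target class → [v].
/l/ (between /v/ and /i/) is in the target of rule 3 but the environment (word-finally) is not met → [l].
/i/ (between /l/ and /b/) occurs in an unstressed syllable → [ə] by rule 1.
/b/ (between /i/ and /i/) is in the target of rule 4 but the environment (word-finally) is not met → [b].
Rule 1 applies to /i/ (between /b/ and /v/: in an unstressed syllable) → [ə].
/v/ stays [v].

[ˈduʃəlɡəvləbəv]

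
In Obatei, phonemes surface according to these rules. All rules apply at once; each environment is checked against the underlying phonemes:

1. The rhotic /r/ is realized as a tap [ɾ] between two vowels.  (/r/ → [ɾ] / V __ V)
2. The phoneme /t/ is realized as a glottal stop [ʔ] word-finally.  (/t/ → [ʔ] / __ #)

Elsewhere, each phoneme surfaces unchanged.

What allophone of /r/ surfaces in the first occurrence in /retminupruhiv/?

[r]

/r/ — word-initial; rule 1 does not apply here → [r].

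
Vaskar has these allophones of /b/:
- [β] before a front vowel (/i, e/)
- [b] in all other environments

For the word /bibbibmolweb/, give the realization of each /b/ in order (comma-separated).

[β], [b], [β], [b], [b]

Occurrence 1 (position 1): before a front vowel (/i, e/) → [β].
Occurrence 2 (position 3): no conditioning environment matches → elsewhere allophone [b].
Occurrence 3 (position 4): before a front vowel (/i, e/) → [β].
Occurrence 4 (position 6): no conditioning environment matches → elsewhere allophone [b].
Occurrence 5 (position 12): no conditioning environment matches → elsewhere allophone [b].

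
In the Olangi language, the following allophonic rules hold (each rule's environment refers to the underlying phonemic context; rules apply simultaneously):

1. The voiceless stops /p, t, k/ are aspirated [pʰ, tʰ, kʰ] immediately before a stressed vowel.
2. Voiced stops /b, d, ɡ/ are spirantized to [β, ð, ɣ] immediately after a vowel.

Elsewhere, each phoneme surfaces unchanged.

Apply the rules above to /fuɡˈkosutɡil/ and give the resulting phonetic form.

/ɡ/ — between /u/ and /k/, immediately after a vowel — surfaces as [ɣ] (rule 2).
/k/ meets the environment for rule 1 (immediately before a stressed vowel) → [kʰ].
/t/ — between /u/ and /ɡ/; rule 1 does not apply here → [t].
/ɡ/ (between /t/ and /i/): rule 2 targets it, but not immediately after a vowel → unchanged [ɡ].

[fuɣˈkʰosutɡil]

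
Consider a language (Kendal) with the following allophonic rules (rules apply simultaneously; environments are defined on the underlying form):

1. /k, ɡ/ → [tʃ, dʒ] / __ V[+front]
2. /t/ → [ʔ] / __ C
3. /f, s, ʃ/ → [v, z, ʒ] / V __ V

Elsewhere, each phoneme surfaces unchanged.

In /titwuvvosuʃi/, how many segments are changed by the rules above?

Segments that undergo a rule: /t/ → [ʔ] (rule 2); /s/ → [z] (rule 3); /ʃ/ → [ʒ] (rule 3).
All other segments surface unchanged.

3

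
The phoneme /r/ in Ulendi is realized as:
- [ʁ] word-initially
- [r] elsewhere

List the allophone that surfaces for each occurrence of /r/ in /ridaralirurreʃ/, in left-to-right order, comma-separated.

[ʁ], [r], [r], [r], [r]

Occurrence 1 (position 1): word-initially → [ʁ].
Occurrence 2 (position 5): no conditioning environment matches → elsewhere allophone [r].
Occurrence 3 (position 9): no conditioning environment matches → elsewhere allophone [r].
Occurrence 4 (position 11): no conditioning environment matches → elsewhere allophone [r].
Occurrence 5 (position 12): no conditioning environment matches → elsewhere allophone [r].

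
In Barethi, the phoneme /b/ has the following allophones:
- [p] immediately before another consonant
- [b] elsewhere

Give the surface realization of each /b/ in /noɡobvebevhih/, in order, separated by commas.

[p], [b]

Occurrence 1 (position 5): immediately before another consonant → [p].
Occurrence 2 (position 8): no conditioning environment matches → elsewhere allophone [b].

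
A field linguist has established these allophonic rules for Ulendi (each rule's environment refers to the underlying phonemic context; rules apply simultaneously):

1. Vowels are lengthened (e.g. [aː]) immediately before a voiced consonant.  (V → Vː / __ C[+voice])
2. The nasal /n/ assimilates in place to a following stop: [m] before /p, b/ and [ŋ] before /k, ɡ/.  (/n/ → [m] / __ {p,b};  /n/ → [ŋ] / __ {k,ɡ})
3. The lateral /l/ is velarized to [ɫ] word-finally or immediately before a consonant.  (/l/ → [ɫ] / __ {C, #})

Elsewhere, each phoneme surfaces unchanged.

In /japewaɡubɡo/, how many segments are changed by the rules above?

Segments that undergo a rule: /e/ → [eː] (rule 1); /a/ → [aː] (rule 1); /u/ → [uː] (rule 1).
All other segments surface unchanged.

3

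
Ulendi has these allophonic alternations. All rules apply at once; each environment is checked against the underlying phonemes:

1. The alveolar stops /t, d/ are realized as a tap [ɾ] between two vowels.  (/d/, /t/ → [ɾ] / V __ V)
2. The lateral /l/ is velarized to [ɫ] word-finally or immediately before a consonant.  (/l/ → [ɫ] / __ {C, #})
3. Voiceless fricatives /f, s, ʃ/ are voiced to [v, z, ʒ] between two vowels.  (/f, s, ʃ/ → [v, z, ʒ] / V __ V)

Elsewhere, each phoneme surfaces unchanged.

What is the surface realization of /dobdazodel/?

/d/ (word-initial): rule 1 targets it, but not between two vowels → unchanged [d].
/o/ — not in any rule's target class → [o].
/b/ (between /o/ and /d/) is unaffected → [b].
/d/ (between /b/ and /a/) is in the target of rule 1 but the environment (between two vowels) is not met → [d].
/a/ stays [a].
/z/ stays [z].
/o/ stays [o].
/d/ meets the environment for rule 1 (between two vowels) → [ɾ].
/e/ stays [e].
/l/ (word-final) occurs word-finally or immediately before a consonant → [ɫ] by rule 2.

[dobdazoɾeɫ]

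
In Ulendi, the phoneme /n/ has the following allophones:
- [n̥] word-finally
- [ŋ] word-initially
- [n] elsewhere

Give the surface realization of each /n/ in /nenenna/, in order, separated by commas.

Occurrence 1 (position 1): word-initially → [ŋ].
Occurrence 2 (position 3): no conditioning environment matches → elsewhere allophone [n].
Occurrence 3 (position 5): no conditioning environment matches → elsewhere allophone [n].
Occurrence 4 (position 6): no conditioning environment matches → elsewhere allophone [n].

[ŋ], [n], [n], [n]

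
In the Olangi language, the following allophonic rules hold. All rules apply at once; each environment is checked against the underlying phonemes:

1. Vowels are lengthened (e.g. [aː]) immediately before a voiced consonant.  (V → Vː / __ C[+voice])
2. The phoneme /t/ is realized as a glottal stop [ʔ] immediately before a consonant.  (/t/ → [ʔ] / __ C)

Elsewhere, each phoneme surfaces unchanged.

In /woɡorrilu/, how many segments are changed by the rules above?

Segments that undergo a rule: /o/ → [oː] (rule 1); /o/ → [oː] (rule 1); /i/ → [iː] (rule 1).
All other segments surface unchanged.

3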